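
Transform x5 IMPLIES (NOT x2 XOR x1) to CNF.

x5 IMPLIES (NOT x2 XOR x1)
⇔ NOT x5 OR (NOT x2 XOR x1)   [eliminate IMPLIES]
⇔ NOT x5 OR ((NOT x2 OR x1) AND NOT (NOT x2 AND x1))   [expand XOR]
⇔ NOT x5 OR ((NOT x2 OR x1) AND (NOT NOT x2 OR NOT x1))   [De Morgan]
⇔ NOT x5 OR ((NOT x2 OR x1) AND (x2 OR NOT x1))   [double negation]
⇔ (NOT x5 OR NOT x2 OR x1) AND (NOT x5 OR x2 OR NOT x1)   [distribute OR over AND]

(NOT x5 OR NOT x2 OR x1) AND (NOT x5 OR x2 OR NOT x1)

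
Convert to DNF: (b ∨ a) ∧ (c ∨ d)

(b ∨ a) ∧ (c ∨ d)
⇔ b ∧ c ∨ b ∧ d ∨ a ∧ c ∨ a ∧ d   [distribute ∧ over ∨]

b ∧ c ∨ b ∧ d ∨ a ∧ c ∨ a ∧ d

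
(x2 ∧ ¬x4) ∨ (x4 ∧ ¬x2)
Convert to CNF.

(x2 ∧ ¬x4) ∨ (x4 ∧ ¬x2)
= (x2 ∨ x4) ∧ (x2 ∨ ¬x2) ∧ (¬x4 ∨ x4) ∧ (¬x4 ∨ ¬x2)   [distribute ∨ over ∧]
= (x2 ∨ x4) ∧ (¬x4 ∨ ¬x2)   [simplify]

(x2 ∨ x4) ∧ (¬x4 ∨ ¬x2)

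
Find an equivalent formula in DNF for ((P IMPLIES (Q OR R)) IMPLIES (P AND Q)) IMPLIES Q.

NOT P OR (R AND NOT Q) OR Q

((P IMPLIES (Q OR R)) IMPLIES (P AND Q)) IMPLIES Q
≡ NOT ((P IMPLIES (Q OR R)) IMPLIES (P AND Q)) OR Q
≡ NOT (NOT (P IMPLIES (Q OR R)) OR (P AND Q)) OR Q
≡ NOT (NOT (NOT P OR Q OR R) OR (P AND Q)) OR Q
≡ (NOT NOT (NOT P OR Q OR R) AND NOT (P AND Q)) OR Q
≡ ((NOT P OR Q OR R) AND NOT (P AND Q)) OR Q
≡ ((NOT P OR Q OR R) AND (NOT P OR NOT Q)) OR Q
≡ (NOT P AND NOT P) OR (NOT P AND NOT Q) OR (Q AND NOT P) OR (Q AND NOT Q) OR (R AND NOT P) OR (R AND NOT Q) OR Q
≡ NOT P OR (R AND NOT Q) OR Q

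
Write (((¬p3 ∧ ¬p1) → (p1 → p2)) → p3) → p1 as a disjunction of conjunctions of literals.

(¬p1 ∧ ¬p3) ∨ (p2 ∧ ¬p3) ∨ p1

(((¬p3 ∧ ¬p1) → (p1 → p2)) → p3) → p1
= ¬(((¬p3 ∧ ¬p1) → (p1 → p2)) → p3) ∨ p1   [eliminate →]
= ¬(¬((¬p3 ∧ ¬p1) → (p1 → p2)) ∨ p3) ∨ p1   [eliminate →]
= ¬(¬(¬(¬p3 ∧ ¬p1) ∨ (p1 → p2)) ∨ p3) ∨ p1   [eliminate →]
= ¬(¬(¬(¬p3 ∧ ¬p1) ∨ ¬p1 ∨ p2) ∨ p3) ∨ p1   [eliminate →]
= (¬¬(¬(¬p3 ∧ ¬p1) ∨ ¬p1 ∨ p2) ∧ ¬p3) ∨ p1   [De Morgan]
= ((¬(¬p3 ∧ ¬p1) ∨ ¬p1 ∨ p2) ∧ ¬p3) ∨ p1   [double negation]
= ((¬¬p3 ∨ ¬¬p1 ∨ ¬p1 ∨ p2) ∧ ¬p3) ∨ p1   [De Morgan]
= ((p3 ∨ ¬¬p1 ∨ ¬p1 ∨ p2) ∧ ¬p3) ∨ p1   [double negation]
= ((p3 ∨ p1 ∨ ¬p1 ∨ p2) ∧ ¬p3) ∨ p1   [double negation]
= (p3 ∧ ¬p3) ∨ (p1 ∧ ¬p3) ∨ (¬p1 ∧ ¬p3) ∨ (p2 ∧ ¬p3) ∨ p1   [distribute ∧ over ∨]
= (¬p1 ∧ ¬p3) ∨ (p2 ∧ ¬p3) ∨ p1   [simplify]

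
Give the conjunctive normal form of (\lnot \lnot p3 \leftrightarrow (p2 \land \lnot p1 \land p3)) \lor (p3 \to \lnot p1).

\lnot p3 \lor \lnot p1

(\lnot \lnot p3 \leftrightarrow (p2 \land \lnot p1 \land p3)) \lor (p3 \to \lnot p1)
⇔ ((\lnot \lnot p3 \to (p2 \land \lnot p1 \land p3)) \land ((p2 \land \lnot p1 \land p3) \to \lnot \lnot p3)) \lor (p3 \to \lnot p1)   [eliminate \leftrightarrow]
⇔ ((\lnot \lnot \lnot p3 \lor (p2 \land \lnot p1 \land p3)) \land ((p2 \land \lnot p1 \land p3) \to \lnot \lnot p3)) \lor (p3 \to \lnot p1)   [eliminate \to]
⇔ ((\lnot \lnot \lnot p3 \lor (p2 \land \lnot p1 \land p3)) \land (\lnot (p2 \land \lnot p1 \land p3) \lor \lnot \lnot p3)) \lor (p3 \to \lnot p1)   [eliminate \to]
⇔ ((\lnot \lnot \lnot p3 \lor (p2 \land \lnot p1 \land p3)) \land (\lnot (p2 \land \lnot p1 \land p3) \lor \lnot \lnot p3)) \lor \lnot p3 \lor \lnot p1   [eliminate \to]
⇔ ((\lnot p3 \lor (p2 \land \lnot p1 \land p3)) \land (\lnot (p2 \land \lnot p1 \land p3) \lor \lnot \lnot p3)) \lor \lnot p3 \lor \lnot p1   [double negation]
⇔ ((\lnot p3 \lor (p2 \land \lnot p1 \land p3)) \land (\lnot p2 \lor \lnot \lnot p1 \lor \lnot p3 \lor \lnot \lnot p3)) \lor \lnot p3 \lor \lnot p1   [De Morgan]
⇔ ((\lnot p3 \lor (p2 \land \lnot p1 \land p3)) \land (\lnot p2 \lor p1 \lor \lnot p3 \lor \lnot \lnot p3)) \lor \lnot p3 \lor \lnot p1   [double negation]
⇔ ((\lnot p3 \lor (p2 \land \lnot p1 \land p3)) \land (\lnot p2 \lor p1 \lor \lnot p3 \lor p3)) \lor \lnot p3 \lor \lnot p1   [double negation]
⇔ (\lnot p3 \lor p2 \lor \lnot p3 \lor \lnot p1) \land (\lnot p3 \lor \lnot p1 \lor \lnot p3 \lor \lnot p1) \land (\lnot p3 \lor p3 \lor \lnot p3 \lor \lnot p1) \land (\lnot p2 \lor p1 \lor \lnot p3 \lor p3 \lor \lnot p3 \lor \lnot p1)   [distribute \lor over \land]
⇔ \lnot p3 \lor \lnot p1   [simplify]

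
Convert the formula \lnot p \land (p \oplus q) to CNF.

\lnot p \land (p \lor q)

\lnot p \land (p \oplus q)
⇔ \lnot p \land (p \lor q) \land \lnot (p \land q)   [expand \oplus]
⇔ \lnot p \land (p \lor q) \land (\lnot p \lor \lnot q)   [De Morgan]
⇔ \lnot p \land (p \lor q)   [simplify]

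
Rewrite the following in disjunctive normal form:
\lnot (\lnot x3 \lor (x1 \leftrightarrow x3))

\lnot (\lnot x3 \lor (x1 \leftrightarrow x3))
= \lnot (\lnot x3 \lor (x1 \to x3) \land (x3 \to x1))   (eliminate \leftrightarrow)
= \lnot (\lnot x3 \lor (\lnot x1 \lor x3) \land (x3 \to x1))   (eliminate \to)
= \lnot (\lnot x3 \lor (\lnot x1 \lor x3) \land (\lnot x3 \lor x1))   (eliminate \to)
= \lnot \lnot x3 \land \lnot ((\lnot x1 \lor x3) \land (\lnot x3 \lor x1))   (De Morgan)
= x3 \land \lnot ((\lnot x1 \lor x3) \land (\lnot x3 \lor x1))   (double negation)
= x3 \land (\lnot (\lnot x1 \lor x3) \lor \lnot (\lnot x3 \lor x1))   (De Morgan)
= x3 \land (\lnot \lnot x1 \land \lnot x3 \lor \lnot (\lnot x3 \lor x1))   (De Morgan)
= x3 \land (x1 \land \lnot x3 \lor \lnot (\lnot x3 \lor x1))   (double negation)
= x3 \land (x1 \land \lnot x3 \lor \lnot \lnot x3 \land \lnot x1)   (De Morgan)
= x3 \land (x1 \land \lnot x3 \lor x3 \land \lnot x1)   (double negation)
= x3 \land x1 \land \lnot x3 \lor x3 \land x3 \land \lnot x1   (distribute \land over \lor)
= x3 \land \lnot x1   (simplify)

x3 \land \lnot x1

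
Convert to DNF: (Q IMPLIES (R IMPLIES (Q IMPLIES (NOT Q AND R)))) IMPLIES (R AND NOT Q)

(Q IMPLIES (R IMPLIES (Q IMPLIES (NOT Q AND R)))) IMPLIES (R AND NOT Q)
≡ NOT (Q IMPLIES (R IMPLIES (Q IMPLIES (NOT Q AND R)))) OR (R AND NOT Q)   — eliminate IMPLIES
≡ NOT (NOT Q OR (R IMPLIES (Q IMPLIES (NOT Q AND R)))) OR (R AND NOT Q)   — eliminate IMPLIES
≡ NOT (NOT Q OR NOT R OR (Q IMPLIES (NOT Q AND R))) OR (R AND NOT Q)   — eliminate IMPLIES
≡ NOT (NOT Q OR NOT R OR NOT Q OR (NOT Q AND R)) OR (R AND NOT Q)   — eliminate IMPLIES
≡ (NOT NOT Q AND NOT NOT R AND NOT NOT Q AND NOT (NOT Q AND R)) OR (R AND NOT Q)   — De Morgan
≡ (Q AND NOT NOT R AND NOT NOT Q AND NOT (NOT Q AND R)) OR (R AND NOT Q)   — double negation
≡ (Q AND R AND NOT NOT Q AND NOT (NOT Q AND R)) OR (R AND NOT Q)   — double negation
≡ (Q AND R AND Q AND NOT (NOT Q AND R)) OR (R AND NOT Q)   — double negation
≡ (Q AND R AND Q AND (NOT NOT Q OR NOT R)) OR (R AND NOT Q)   — De Morgan
≡ (Q AND R AND Q AND (Q OR NOT R)) OR (R AND NOT Q)   — double negation
≡ (Q AND R AND Q AND Q) OR (Q AND R AND Q AND NOT R) OR (R AND NOT Q)   — distribute AND over OR
≡ (Q AND R) OR (R AND NOT Q)   — simplify

(Q AND R) OR (R AND NOT Q)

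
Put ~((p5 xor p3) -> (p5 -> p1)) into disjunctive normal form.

p5 & ~p3 & ~p1

~((p5 xor p3) -> (p5 -> p1))
= ~(~(p5 xor p3) | (p5 -> p1))   [eliminate ->]
= ~(~((p5 & ~p3) | (~p5 & p3)) | (p5 -> p1))   [expand xor]
= ~(~((p5 & ~p3) | (~p5 & p3)) | ~p5 | p1)   [eliminate ->]
= ~~((p5 & ~p3) | (~p5 & p3)) & ~~p5 & ~p1   [De Morgan]
= ((p5 & ~p3) | (~p5 & p3)) & ~~p5 & ~p1   [double negation]
= ((p5 & ~p3) | (~p5 & p3)) & p5 & ~p1   [double negation]
= (p5 & ~p3 & p5 & ~p1) | (~p5 & p3 & p5 & ~p1)   [distribute & over |]
= p5 & ~p3 & ~p1   [simplify]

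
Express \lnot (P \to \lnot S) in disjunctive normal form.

P \land S

\lnot (P \to \lnot S)
= \lnot (\lnot P \lor \lnot S)   — eliminate \to
= \lnot \lnot P \land \lnot \lnot S   — De Morgan
= P \land \lnot \lnot S   — double negation
= P \land S   — double negation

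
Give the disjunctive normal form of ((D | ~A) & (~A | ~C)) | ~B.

(D & ~C) | ~A | ~B

((D | ~A) & (~A | ~C)) | ~B
≡ (D & ~A) | (D & ~C) | (~A & ~A) | (~A & ~C) | ~B   — distribute & over |
≡ (D & ~C) | ~A | ~B   — simplify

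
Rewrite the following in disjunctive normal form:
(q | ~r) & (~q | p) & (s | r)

(q & p & s) | (q & p & r) | (~r & ~q & s) | (~r & p & s)

(q | ~r) & (~q | p) & (s | r)
≡ (q & ~q & s) | (q & ~q & r) | (q & p & s) | (q & p & r) | (~r & ~q & s) | (~r & ~q & r) | (~r & p & s) | (~r & p & r)   — distribute & over |
≡ (q & p & s) | (q & p & r) | (~r & ~q & s) | (~r & p & s)   — simplify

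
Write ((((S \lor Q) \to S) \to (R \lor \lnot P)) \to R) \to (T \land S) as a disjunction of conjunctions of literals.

(Q \land \lnot S \land \lnot R) \lor (\lnot P \land \lnot R) \lor (T \land S)

((((S \lor Q) \to S) \to (R \lor \lnot P)) \to R) \to (T \land S)
⇔ \lnot ((((S \lor Q) \to S) \to (R \lor \lnot P)) \to R) \lor (T \land S)   [eliminate \to]
⇔ \lnot (\lnot (((S \lor Q) \to S) \to (R \lor \lnot P)) \lor R) \lor (T \land S)   [eliminate \to]
⇔ \lnot (\lnot (\lnot ((S \lor Q) \to S) \lor R \lor \lnot P) \lor R) \lor (T \land S)   [eliminate \to]
⇔ \lnot (\lnot (\lnot (\lnot (S \lor Q) \lor S) \lor R \lor \lnot P) \lor R) \lor (T \land S)   [eliminate \to]
⇔ (\lnot \lnot (\lnot (\lnot (S \lor Q) \lor S) \lor R \lor \lnot P) \land \lnot R) \lor (T \land S)   [De Morgan]
⇔ ((\lnot (\lnot (S \lor Q) \lor S) \lor R \lor \lnot P) \land \lnot R) \lor (T \land S)   [double negation]
⇔ (((\lnot \lnot (S \lor Q) \land \lnot S) \lor R \lor \lnot P) \land \lnot R) \lor (T \land S)   [De Morgan]
⇔ ((((S \lor Q) \land \lnot S) \lor R \lor \lnot P) \land \lnot R) \lor (T \land S)   [double negation]
⇔ (S \land \lnot S \land \lnot R) \lor (Q \land \lnot S \land \lnot R) \lor (R \land \lnot R) \lor (\lnot P \land \lnot R) \lor (T \land S)   [distribute \land over \lor]
⇔ (Q \land \lnot S \land \lnot R) \lor (\lnot P \land \lnot R) \lor (T \land S)   [simplify]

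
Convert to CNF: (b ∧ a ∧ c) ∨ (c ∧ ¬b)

(a ∨ ¬b) ∧ c

(b ∧ a ∧ c) ∨ (c ∧ ¬b)
⇔ (b ∨ c) ∧ (b ∨ ¬b) ∧ (a ∨ c) ∧ (a ∨ ¬b) ∧ (c ∨ c) ∧ (c ∨ ¬b)   [distribute ∨ over ∧]
⇔ (a ∨ ¬b) ∧ c   [simplify]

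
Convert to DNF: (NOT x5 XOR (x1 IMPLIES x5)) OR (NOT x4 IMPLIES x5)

(NOT x5 AND x1) OR x5 OR x4

(NOT x5 XOR (x1 IMPLIES x5)) OR (NOT x4 IMPLIES x5)
⇔ (NOT x5 AND NOT (x1 IMPLIES x5)) OR (NOT NOT x5 AND (x1 IMPLIES x5)) OR (NOT x4 IMPLIES x5)   (expand XOR)
⇔ (NOT x5 AND NOT (NOT x1 OR x5)) OR (NOT NOT x5 AND (x1 IMPLIES x5)) OR (NOT x4 IMPLIES x5)   (eliminate IMPLIES)
⇔ (NOT x5 AND NOT (NOT x1 OR x5)) OR (NOT NOT x5 AND (NOT x1 OR x5)) OR (NOT x4 IMPLIES x5)   (eliminate IMPLIES)
⇔ (NOT x5 AND NOT (NOT x1 OR x5)) OR (NOT NOT x5 AND (NOT x1 OR x5)) OR NOT NOT x4 OR x5   (eliminate IMPLIES)
⇔ (NOT x5 AND NOT NOT x1 AND NOT x5) OR (NOT NOT x5 AND (NOT x1 OR x5)) OR NOT NOT x4 OR x5   (De Morgan)
⇔ (NOT x5 AND x1 AND NOT x5) OR (NOT NOT x5 AND (NOT x1 OR x5)) OR NOT NOT x4 OR x5   (double negation)
⇔ (NOT x5 AND x1 AND NOT x5) OR (x5 AND (NOT x1 OR x5)) OR NOT NOT x4 OR x5   (double negation)
⇔ (NOT x5 AND x1 AND NOT x5) OR (x5 AND (NOT x1 OR x5)) OR x4 OR x5   (double negation)
⇔ (NOT x5 AND x1 AND NOT x5) OR (x5 AND NOT x1) OR (x5 AND x5) OR x4 OR x5   (distribute AND over OR)
⇔ (NOT x5 AND x1) OR x5 OR x4   (simplify)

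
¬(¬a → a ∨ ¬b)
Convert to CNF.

¬a ∧ b

¬(¬a → a ∨ ¬b)
= ¬(¬¬a ∨ a ∨ ¬b)   [eliminate →]
= ¬¬¬a ∧ ¬a ∧ ¬¬b   [De Morgan]
= ¬a ∧ ¬a ∧ ¬¬b   [double negation]
= ¬a ∧ ¬a ∧ b   [double negation]
= ¬a ∧ b   [simplify]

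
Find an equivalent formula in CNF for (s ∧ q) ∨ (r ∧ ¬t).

(s ∨ r) ∧ (s ∨ ¬t) ∧ (q ∨ r) ∧ (q ∨ ¬t)

(s ∧ q) ∨ (r ∧ ¬t)
= (s ∨ r) ∧ (s ∨ ¬t) ∧ (q ∨ r) ∧ (q ∨ ¬t)   [distribute ∨ over ∧]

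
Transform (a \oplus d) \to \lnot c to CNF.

(a \oplus d) \to \lnot c
≡ \lnot (a \oplus d) \lor \lnot c   [eliminate \to]
≡ \lnot ((a \lor d) \land \lnot (a \land d)) \lor \lnot c   [expand \oplus]
≡ \lnot (a \lor d) \lor \lnot \lnot (a \land d) \lor \lnot c   [De Morgan]
≡ (\lnot a \land \lnot d) \lor \lnot \lnot (a \land d) \lor \lnot c   [De Morgan]
≡ (\lnot a \land \lnot d) \lor (a \land d) \lor \lnot c   [double negation]
≡ (\lnot a \lor a \lor \lnot c) \land (\lnot a \lor d \lor \lnot c) \land (\lnot d \lor a \lor \lnot c) \land (\lnot d \lor d \lor \lnot c)   [distribute \lor over \land]
≡ (\lnot a \lor d \lor \lnot c) \land (\lnot d \lor a \lor \lnot c)   [simplify]

(\lnot a \lor d \lor \lnot c) \land (\lnot d \lor a \lor \lnot c)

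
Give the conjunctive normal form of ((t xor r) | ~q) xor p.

(t | r | ~q | p) & (~t | ~r | ~q | p) & (~t | r | ~p) & (~r | t | ~p) & (q | ~p)

((t xor r) | ~q) xor p
= ((t xor r) | ~q | p) & ~(((t xor r) | ~q) & p)   — expand xor
= (((t | r) & ~(t & r)) | ~q | p) & ~(((t xor r) | ~q) & p)   — expand xor
= (((t | r) & ~(t & r)) | ~q | p) & ~((((t | r) & ~(t & r)) | ~q) & p)   — expand xor
= (((t | r) & (~t | ~r)) | ~q | p) & ~((((t | r) & ~(t & r)) | ~q) & p)   — De Morgan
= (((t | r) & (~t | ~r)) | ~q | p) & (~(((t | r) & ~(t & r)) | ~q) | ~p)   — De Morgan
= (((t | r) & (~t | ~r)) | ~q | p) & ((~((t | r) & ~(t & r)) & ~~q) | ~p)   — De Morgan
= (((t | r) & (~t | ~r)) | ~q | p) & (((~(t | r) | ~~(t & r)) & ~~q) | ~p)   — De Morgan
= (((t | r) & (~t | ~r)) | ~q | p) & ((((~t & ~r) | ~~(t & r)) & ~~q) | ~p)   — De Morgan
= (((t | r) & (~t | ~r)) | ~q | p) & ((((~t & ~r) | (t & r)) & ~~q) | ~p)   — double negation
= (((t | r) & (~t | ~r)) | ~q | p) & ((((~t & ~r) | (t & r)) & q) | ~p)   — double negation
= (t | r | ~q | p) & (~t | ~r | ~q | p) & (~t | t | ~p) & (~t | r | ~p) & (~r | t | ~p) & (~r | r | ~p) & (q | ~p)   — distribute | over &
= (t | r | ~q | p) & (~t | ~r | ~q | p) & (~t | r | ~p) & (~r | t | ~p) & (q | ~p)   — simplify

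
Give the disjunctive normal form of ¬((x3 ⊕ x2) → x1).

¬((x3 ⊕ x2) → x1)
= ¬(¬(x3 ⊕ x2) ∨ x1)   [eliminate →]
= ¬(¬((x3 ∧ ¬x2) ∨ (¬x3 ∧ x2)) ∨ x1)   [expand ⊕]
= ¬¬((x3 ∧ ¬x2) ∨ (¬x3 ∧ x2)) ∧ ¬x1   [De Morgan]
= ((x3 ∧ ¬x2) ∨ (¬x3 ∧ x2)) ∧ ¬x1   [double negation]
= (x3 ∧ ¬x2 ∧ ¬x1) ∨ (¬x3 ∧ x2 ∧ ¬x1)   [distribute ∧ over ∨]

(x3 ∧ ¬x2 ∧ ¬x1) ∨ (¬x3 ∧ x2 ∧ ¬x1)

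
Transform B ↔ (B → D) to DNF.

B ↔ (B → D)
⇔ (B → (B → D)) ∧ ((B → D) → B)   [eliminate ↔]
⇔ (¬B ∨ (B → D)) ∧ ((B → D) → B)   [eliminate →]
⇔ (¬B ∨ ¬B ∨ D) ∧ ((B → D) → B)   [eliminate →]
⇔ (¬B ∨ ¬B ∨ D) ∧ (¬(B → D) ∨ B)   [eliminate →]
⇔ (¬B ∨ ¬B ∨ D) ∧ (¬(¬B ∨ D) ∨ B)   [eliminate →]
⇔ (¬B ∨ ¬B ∨ D) ∧ ((¬¬B ∧ ¬D) ∨ B)   [De Morgan]
⇔ (¬B ∨ ¬B ∨ D) ∧ ((B ∧ ¬D) ∨ B)   [double negation]
⇔ (¬B ∧ B ∧ ¬D) ∨ (¬B ∧ B) ∨ (¬B ∧ B ∧ ¬D) ∨ (¬B ∧ B) ∨ (D ∧ B ∧ ¬D) ∨ (D ∧ B)   [distribute ∧ over ∨]
⇔ D ∧ B   [simplify]

D ∧ B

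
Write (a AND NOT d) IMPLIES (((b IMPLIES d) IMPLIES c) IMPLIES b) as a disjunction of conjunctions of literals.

NOT a OR d OR (NOT b AND NOT c) OR b

(a AND NOT d) IMPLIES (((b IMPLIES d) IMPLIES c) IMPLIES b)
= NOT (a AND NOT d) OR (((b IMPLIES d) IMPLIES c) IMPLIES b)
= NOT (a AND NOT d) OR NOT ((b IMPLIES d) IMPLIES c) OR b
= NOT (a AND NOT d) OR NOT (NOT (b IMPLIES d) OR c) OR b
= NOT (a AND NOT d) OR NOT (NOT (NOT b OR d) OR c) OR b
= NOT a OR NOT NOT d OR NOT (NOT (NOT b OR d) OR c) OR b
= NOT a OR d OR NOT (NOT (NOT b OR d) OR c) OR b
= NOT a OR d OR (NOT NOT (NOT b OR d) AND NOT c) OR b
= NOT a OR d OR ((NOT b OR d) AND NOT c) OR b
= NOT a OR d OR (NOT b AND NOT c) OR (d AND NOT c) OR b
= NOT a OR d OR (NOT b AND NOT c) OR b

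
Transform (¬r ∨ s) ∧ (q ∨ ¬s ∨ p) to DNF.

(¬r ∧ q) ∨ (¬r ∧ ¬s) ∨ (¬r ∧ p) ∨ (s ∧ q) ∨ (s ∧ p)

(¬r ∨ s) ∧ (q ∨ ¬s ∨ p)
≡ (¬r ∧ q) ∨ (¬r ∧ ¬s) ∨ (¬r ∧ p) ∨ (s ∧ q) ∨ (s ∧ ¬s) ∨ (s ∧ p)   [distribute ∧ over ∨]
≡ (¬r ∧ q) ∨ (¬r ∧ ¬s) ∨ (¬r ∧ p) ∨ (s ∧ q) ∨ (s ∧ p)   [simplify]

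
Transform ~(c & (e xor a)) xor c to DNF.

~c | (c & e & ~a) | (c & ~e & a)

~(c & (e xor a)) xor c
⇔ (~(c & (e xor a)) & ~c) | (~~(c & (e xor a)) & c)   [expand xor]
⇔ (~(c & ((e & ~a) | (~e & a))) & ~c) | (~~(c & (e xor a)) & c)   [expand xor]
⇔ (~(c & ((e & ~a) | (~e & a))) & ~c) | (~~(c & ((e & ~a) | (~e & a))) & c)   [expand xor]
⇔ ((~c | ~((e & ~a) | (~e & a))) & ~c) | (~~(c & ((e & ~a) | (~e & a))) & c)   [De Morgan]
⇔ ((~c | (~(e & ~a) & ~(~e & a))) & ~c) | (~~(c & ((e & ~a) | (~e & a))) & c)   [De Morgan]
⇔ ((~c | ((~e | ~~a) & ~(~e & a))) & ~c) | (~~(c & ((e & ~a) | (~e & a))) & c)   [De Morgan]
⇔ ((~c | ((~e | a) & ~(~e & a))) & ~c) | (~~(c & ((e & ~a) | (~e & a))) & c)   [double negation]
⇔ ((~c | ((~e | a) & (~~e | ~a))) & ~c) | (~~(c & ((e & ~a) | (~e & a))) & c)   [De Morgan]
⇔ ((~c | ((~e | a) & (e | ~a))) & ~c) | (~~(c & ((e & ~a) | (~e & a))) & c)   [double negation]
⇔ ((~c | ((~e | a) & (e | ~a))) & ~c) | (c & ((e & ~a) | (~e & a)) & c)   [double negation]
⇔ (~c & ~c) | (~e & e & ~c) | (~e & ~a & ~c) | (a & e & ~c) | (a & ~a & ~c) | (c & e & ~a & c) | (c & ~e & a & c)   [distribute & over |]
⇔ ~c | (c & e & ~a) | (c & ~e & a)   [simplify]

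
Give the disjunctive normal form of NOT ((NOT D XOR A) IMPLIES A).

NOT D AND NOT A

NOT ((NOT D XOR A) IMPLIES A)
≡ NOT (NOT (NOT D XOR A) OR A)   [eliminate IMPLIES]
≡ NOT (NOT ((NOT D AND NOT A) OR (NOT NOT D AND A)) OR A)   [expand XOR]
≡ NOT NOT ((NOT D AND NOT A) OR (NOT NOT D AND A)) AND NOT A   [De Morgan]
≡ ((NOT D AND NOT A) OR (NOT NOT D AND A)) AND NOT A   [double negation]
≡ ((NOT D AND NOT A) OR (D AND A)) AND NOT A   [double negation]
≡ (NOT D AND NOT A AND NOT A) OR (D AND A AND NOT A)   [distribute AND over OR]
≡ NOT D AND NOT A   [simplify]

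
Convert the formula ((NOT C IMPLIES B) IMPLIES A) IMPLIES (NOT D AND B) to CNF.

(C OR B) AND (NOT A OR NOT D) AND (NOT A OR B)

((NOT C IMPLIES B) IMPLIES A) IMPLIES (NOT D AND B)
≡ NOT ((NOT C IMPLIES B) IMPLIES A) OR (NOT D AND B)   [eliminate IMPLIES]
≡ NOT (NOT (NOT C IMPLIES B) OR A) OR (NOT D AND B)   [eliminate IMPLIES]
≡ NOT (NOT (NOT NOT C OR B) OR A) OR (NOT D AND B)   [eliminate IMPLIES]
≡ (NOT NOT (NOT NOT C OR B) AND NOT A) OR (NOT D AND B)   [De Morgan]
≡ ((NOT NOT C OR B) AND NOT A) OR (NOT D AND B)   [double negation]
≡ ((C OR B) AND NOT A) OR (NOT D AND B)   [double negation]
≡ (C OR B OR NOT D) AND (C OR B OR B) AND (NOT A OR NOT D) AND (NOT A OR B)   [distribute OR over AND]
≡ (C OR B) AND (NOT A OR NOT D) AND (NOT A OR B)   [simplify]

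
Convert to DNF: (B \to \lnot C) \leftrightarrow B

B \land \lnot C

(B \to \lnot C) \leftrightarrow B
≡ ((B \to \lnot C) \to B) \land (B \to (B \to \lnot C))   (eliminate \leftrightarrow)
≡ (\lnot (B \to \lnot C) \lor B) \land (B \to (B \to \lnot C))   (eliminate \to)
≡ (\lnot (\lnot B \lor \lnot C) \lor B) \land (B \to (B \to \lnot C))   (eliminate \to)
≡ (\lnot (\lnot B \lor \lnot C) \lor B) \land (\lnot B \lor (B \to \lnot C))   (eliminate \to)
≡ (\lnot (\lnot B \lor \lnot C) \lor B) \land (\lnot B \lor \lnot B \lor \lnot C)   (eliminate \to)
≡ ((\lnot \lnot B \land \lnot \lnot C) \lor B) \land (\lnot B \lor \lnot B \lor \lnot C)   (De Morgan)
≡ ((B \land \lnot \lnot C) \lor B) \land (\lnot B \lor \lnot B \lor \lnot C)   (double negation)
≡ ((B \land C) \lor B) \land (\lnot B \lor \lnot B \lor \lnot C)   (double negation)
≡ (B \land C \land \lnot B) \lor (B \land C \land \lnot B) \lor (B \land C \land \lnot C) \lor (B \land \lnot B) \lor (B \land \lnot B) \lor (B \land \lnot C)   (distribute \land over \lor)
≡ B \land \lnot C   (simplify)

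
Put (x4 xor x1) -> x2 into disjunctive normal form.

(x4 xor x1) -> x2
≡ ~(x4 xor x1) | x2
≡ ~((x4 & ~x1) | (~x4 & x1)) | x2
≡ (~(x4 & ~x1) & ~(~x4 & x1)) | x2
≡ ((~x4 | ~~x1) & ~(~x4 & x1)) | x2
≡ ((~x4 | x1) & ~(~x4 & x1)) | x2
≡ ((~x4 | x1) & (~~x4 | ~x1)) | x2
≡ ((~x4 | x1) & (x4 | ~x1)) | x2
≡ (~x4 & x4) | (~x4 & ~x1) | (x1 & x4) | (x1 & ~x1) | x2
≡ (~x4 & ~x1) | (x1 & x4) | x2

(~x4 & ~x1) | (x1 & x4) | x2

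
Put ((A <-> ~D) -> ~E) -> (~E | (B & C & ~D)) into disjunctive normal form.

((A <-> ~D) -> ~E) -> (~E | (B & C & ~D))
= ~((A <-> ~D) -> ~E) | ~E | (B & C & ~D)   [eliminate ->]
= ~(~(A <-> ~D) | ~E) | ~E | (B & C & ~D)   [eliminate ->]
= ~(~((A -> ~D) & (~D -> A)) | ~E) | ~E | (B & C & ~D)   [eliminate <->]
= ~(~((~A | ~D) & (~D -> A)) | ~E) | ~E | (B & C & ~D)   [eliminate ->]
= ~(~((~A | ~D) & (~~D | A)) | ~E) | ~E | (B & C & ~D)   [eliminate ->]
= (~~((~A | ~D) & (~~D | A)) & ~~E) | ~E | (B & C & ~D)   [De Morgan]
= ((~A | ~D) & (~~D | A) & ~~E) | ~E | (B & C & ~D)   [double negation]
= ((~A | ~D) & (D | A) & ~~E) | ~E | (B & C & ~D)   [double negation]
= ((~A | ~D) & (D | A) & E) | ~E | (B & C & ~D)   [double negation]
= (~A & D & E) | (~A & A & E) | (~D & D & E) | (~D & A & E) | ~E | (B & C & ~D)   [distribute & over |]
= (~A & D & E) | (~D & A & E) | ~E | (B & C & ~D)   [simplify]

(~A & D & E) | (~D & A & E) | ~E | (B & C & ~D)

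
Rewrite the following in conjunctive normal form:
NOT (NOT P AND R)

P OR NOT R

NOT (NOT P AND R)
= NOT NOT P OR NOT R   [De Morgan]
= P OR NOT R   [double negation]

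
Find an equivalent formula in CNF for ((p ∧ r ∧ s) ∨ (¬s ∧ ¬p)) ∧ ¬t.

((p ∧ r ∧ s) ∨ (¬s ∧ ¬p)) ∧ ¬t
≡ (p ∨ ¬s) ∧ (p ∨ ¬p) ∧ (r ∨ ¬s) ∧ (r ∨ ¬p) ∧ (s ∨ ¬s) ∧ (s ∨ ¬p) ∧ ¬t   [distribute ∨ over ∧]
≡ (p ∨ ¬s) ∧ (r ∨ ¬s) ∧ (r ∨ ¬p) ∧ (s ∨ ¬p) ∧ ¬t   [simplify]

(p ∨ ¬s) ∧ (r ∨ ¬s) ∧ (r ∨ ¬p) ∧ (s ∨ ¬p) ∧ ¬t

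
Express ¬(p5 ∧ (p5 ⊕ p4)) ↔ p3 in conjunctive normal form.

(p5 ∨ p3) ∧ (¬p5 ∨ ¬p4 ∨ p3) ∧ (¬p3 ∨ ¬p5 ∨ p4)

¬(p5 ∧ (p5 ⊕ p4)) ↔ p3
≡ (¬(p5 ∧ (p5 ⊕ p4)) → p3) ∧ (p3 → ¬(p5 ∧ (p5 ⊕ p4)))   — eliminate ↔
≡ (¬¬(p5 ∧ (p5 ⊕ p4)) ∨ p3) ∧ (p3 → ¬(p5 ∧ (p5 ⊕ p4)))   — eliminate →
≡ (¬¬(p5 ∧ (p5 ∨ p4) ∧ ¬(p5 ∧ p4)) ∨ p3) ∧ (p3 → ¬(p5 ∧ (p5 ⊕ p4)))   — expand ⊕
≡ (¬¬(p5 ∧ (p5 ∨ p4) ∧ ¬(p5 ∧ p4)) ∨ p3) ∧ (¬p3 ∨ ¬(p5 ∧ (p5 ⊕ p4)))   — eliminate →
≡ (¬¬(p5 ∧ (p5 ∨ p4) ∧ ¬(p5 ∧ p4)) ∨ p3) ∧ (¬p3 ∨ ¬(p5 ∧ (p5 ∨ p4) ∧ ¬(p5 ∧ p4)))   — expand ⊕
≡ ((p5 ∧ (p5 ∨ p4) ∧ ¬(p5 ∧ p4)) ∨ p3) ∧ (¬p3 ∨ ¬(p5 ∧ (p5 ∨ p4) ∧ ¬(p5 ∧ p4)))   — double negation
≡ ((p5 ∧ (p5 ∨ p4) ∧ (¬p5 ∨ ¬p4)) ∨ p3) ∧ (¬p3 ∨ ¬(p5 ∧ (p5 ∨ p4) ∧ ¬(p5 ∧ p4)))   — De Morgan
≡ ((p5 ∧ (p5 ∨ p4) ∧ (¬p5 ∨ ¬p4)) ∨ p3) ∧ (¬p3 ∨ ¬p5 ∨ ¬(p5 ∨ p4) ∨ ¬¬(p5 ∧ p4))   — De Morgan
≡ ((p5 ∧ (p5 ∨ p4) ∧ (¬p5 ∨ ¬p4)) ∨ p3) ∧ (¬p3 ∨ ¬p5 ∨ (¬p5 ∧ ¬p4) ∨ ¬¬(p5 ∧ p4))   — De Morgan
≡ ((p5 ∧ (p5 ∨ p4) ∧ (¬p5 ∨ ¬p4)) ∨ p3) ∧ (¬p3 ∨ ¬p5 ∨ (¬p5 ∧ ¬p4) ∨ (p5 ∧ p4))   — double negation
≡ (p5 ∨ p3) ∧ (p5 ∨ p4 ∨ p3) ∧ (¬p5 ∨ ¬p4 ∨ p3) ∧ (¬p3 ∨ ¬p5 ∨ ¬p5 ∨ p5) ∧ (¬p3 ∨ ¬p5 ∨ ¬p5 ∨ p4) ∧ (¬p3 ∨ ¬p5 ∨ ¬p4 ∨ p5) ∧ (¬p3 ∨ ¬p5 ∨ ¬p4 ∨ p4)   — distribute ∨ over ∧
≡ (p5 ∨ p3) ∧ (¬p5 ∨ ¬p4 ∨ p3) ∧ (¬p3 ∨ ¬p5 ∨ p4)   — simplify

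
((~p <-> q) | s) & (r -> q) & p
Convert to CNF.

(~q | ~p | s) & (~r | q) & p

((~p <-> q) | s) & (r -> q) & p
= (((~p -> q) & (q -> ~p)) | s) & (r -> q) & p   — eliminate <->
= (((~~p | q) & (q -> ~p)) | s) & (r -> q) & p   — eliminate ->
= (((~~p | q) & (~q | ~p)) | s) & (r -> q) & p   — eliminate ->
= (((~~p | q) & (~q | ~p)) | s) & (~r | q) & p   — eliminate ->
= (((p | q) & (~q | ~p)) | s) & (~r | q) & p   — double negation
= (p | q | s) & (~q | ~p | s) & (~r | q) & p   — distribute | over &
= (~q | ~p | s) & (~r | q) & p   — simplify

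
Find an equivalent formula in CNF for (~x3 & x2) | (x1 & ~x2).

(~x3 | x1) & (~x3 | ~x2) & (x2 | x1)

(~x3 & x2) | (x1 & ~x2)
= (~x3 | x1) & (~x3 | ~x2) & (x2 | x1) & (x2 | ~x2)   [distribute | over &]
= (~x3 | x1) & (~x3 | ~x2) & (x2 | x1)   [simplify]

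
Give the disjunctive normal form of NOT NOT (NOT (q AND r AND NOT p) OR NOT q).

NOT q OR NOT r OR p

NOT NOT (NOT (q AND r AND NOT p) OR NOT q)
≡ NOT (q AND r AND NOT p) OR NOT q   — double negation
≡ NOT q OR NOT r OR NOT NOT p OR NOT q   — De Morgan
≡ NOT q OR NOT r OR p OR NOT q   — double negation
≡ NOT q OR NOT r OR p   — simplify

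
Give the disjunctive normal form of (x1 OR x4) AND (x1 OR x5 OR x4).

x1 OR x4

(x1 OR x4) AND (x1 OR x5 OR x4)
≡ (x1 AND x1) OR (x1 AND x5) OR (x1 AND x4) OR (x4 AND x1) OR (x4 AND x5) OR (x4 AND x4)   — distribute AND over OR
≡ x1 OR x4   — simplify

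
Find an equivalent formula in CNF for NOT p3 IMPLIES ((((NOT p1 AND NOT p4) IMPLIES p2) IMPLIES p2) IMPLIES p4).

NOT p3 IMPLIES ((((NOT p1 AND NOT p4) IMPLIES p2) IMPLIES p2) IMPLIES p4)
≡ NOT NOT p3 OR ((((NOT p1 AND NOT p4) IMPLIES p2) IMPLIES p2) IMPLIES p4)   (eliminate IMPLIES)
≡ NOT NOT p3 OR NOT (((NOT p1 AND NOT p4) IMPLIES p2) IMPLIES p2) OR p4   (eliminate IMPLIES)
≡ NOT NOT p3 OR NOT (NOT ((NOT p1 AND NOT p4) IMPLIES p2) OR p2) OR p4   (eliminate IMPLIES)
≡ NOT NOT p3 OR NOT (NOT (NOT (NOT p1 AND NOT p4) OR p2) OR p2) OR p4   (eliminate IMPLIES)
≡ p3 OR NOT (NOT (NOT (NOT p1 AND NOT p4) OR p2) OR p2) OR p4   (double negation)
≡ p3 OR (NOT NOT (NOT (NOT p1 AND NOT p4) OR p2) AND NOT p2) OR p4   (De Morgan)
≡ p3 OR ((NOT (NOT p1 AND NOT p4) OR p2) AND NOT p2) OR p4   (double negation)
≡ p3 OR ((NOT NOT p1 OR NOT NOT p4 OR p2) AND NOT p2) OR p4   (De Morgan)
≡ p3 OR ((p1 OR NOT NOT p4 OR p2) AND NOT p2) OR p4   (double negation)
≡ p3 OR ((p1 OR p4 OR p2) AND NOT p2) OR p4   (double negation)
≡ (p3 OR p1 OR p4 OR p2 OR p4) AND (p3 OR NOT p2 OR p4)   (distribute OR over AND)
≡ (p3 OR p1 OR p4 OR p2) AND (p3 OR NOT p2 OR p4)   (simplify)

(p3 OR p1 OR p4 OR p2) AND (p3 OR NOT p2 OR p4)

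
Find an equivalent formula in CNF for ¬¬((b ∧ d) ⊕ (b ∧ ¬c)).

¬¬((b ∧ d) ⊕ (b ∧ ¬c))
= ¬¬(((b ∧ d) ∨ (b ∧ ¬c)) ∧ ¬(b ∧ d ∧ b ∧ ¬c))   [expand ⊕]
= ((b ∧ d) ∨ (b ∧ ¬c)) ∧ ¬(b ∧ d ∧ b ∧ ¬c)   [double negation]
= ((b ∧ d) ∨ (b ∧ ¬c)) ∧ (¬b ∨ ¬d ∨ ¬b ∨ ¬¬c)   [De Morgan]
= ((b ∧ d) ∨ (b ∧ ¬c)) ∧ (¬b ∨ ¬d ∨ ¬b ∨ c)   [double negation]
= (b ∨ b) ∧ (b ∨ ¬c) ∧ (d ∨ b) ∧ (d ∨ ¬c) ∧ (¬b ∨ ¬d ∨ ¬b ∨ c)   [distribute ∨ over ∧]
= b ∧ (d ∨ ¬c) ∧ (¬b ∨ ¬d ∨ c)   [simplify]

b ∧ (d ∨ ¬c) ∧ (¬b ∨ ¬d ∨ c)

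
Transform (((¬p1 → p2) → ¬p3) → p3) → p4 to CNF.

(((¬p1 → p2) → ¬p3) → p3) → p4
≡ ¬(((¬p1 → p2) → ¬p3) → p3) ∨ p4   (eliminate →)
≡ ¬(¬((¬p1 → p2) → ¬p3) ∨ p3) ∨ p4   (eliminate →)
≡ ¬(¬(¬(¬p1 → p2) ∨ ¬p3) ∨ p3) ∨ p4   (eliminate →)
≡ ¬(¬(¬(¬¬p1 ∨ p2) ∨ ¬p3) ∨ p3) ∨ p4   (eliminate →)
≡ (¬¬(¬(¬¬p1 ∨ p2) ∨ ¬p3) ∧ ¬p3) ∨ p4   (De Morgan)
≡ ((¬(¬¬p1 ∨ p2) ∨ ¬p3) ∧ ¬p3) ∨ p4   (double negation)
≡ (((¬¬¬p1 ∧ ¬p2) ∨ ¬p3) ∧ ¬p3) ∨ p4   (De Morgan)
≡ (((¬p1 ∧ ¬p2) ∨ ¬p3) ∧ ¬p3) ∨ p4   (double negation)
≡ (¬p1 ∨ ¬p3 ∨ p4) ∧ (¬p2 ∨ ¬p3 ∨ p4) ∧ (¬p3 ∨ p4)   (distribute ∨ over ∧)
≡ ¬p3 ∨ p4   (simplify)

¬p3 ∨ p4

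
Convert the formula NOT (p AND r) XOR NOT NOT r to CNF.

NOT (p AND r) XOR NOT NOT r
≡ (NOT (p AND r) OR NOT NOT r) AND NOT (NOT (p AND r) AND NOT NOT r)   (expand XOR)
≡ (NOT p OR NOT r OR NOT NOT r) AND NOT (NOT (p AND r) AND NOT NOT r)   (De Morgan)
≡ (NOT p OR NOT r OR r) AND NOT (NOT (p AND r) AND NOT NOT r)   (double negation)
≡ (NOT p OR NOT r OR r) AND (NOT NOT (p AND r) OR NOT NOT NOT r)   (De Morgan)
≡ (NOT p OR NOT r OR r) AND ((p AND r) OR NOT NOT NOT r)   (double negation)
≡ (NOT p OR NOT r OR r) AND ((p AND r) OR NOT r)   (double negation)
≡ (NOT p OR NOT r OR r) AND (p OR NOT r) AND (r OR NOT r)   (distribute OR over AND)
≡ p OR NOT r   (simplify)

p OR NOT r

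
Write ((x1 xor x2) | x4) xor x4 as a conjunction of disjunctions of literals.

((x1 xor x2) | x4) xor x4
⇔ ((x1 xor x2) | x4 | x4) & ~(((x1 xor x2) | x4) & x4)   [expand xor]
⇔ (((x1 | x2) & ~(x1 & x2)) | x4 | x4) & ~(((x1 xor x2) | x4) & x4)   [expand xor]
⇔ (((x1 | x2) & ~(x1 & x2)) | x4 | x4) & ~((((x1 | x2) & ~(x1 & x2)) | x4) & x4)   [expand xor]
⇔ (((x1 | x2) & (~x1 | ~x2)) | x4 | x4) & ~((((x1 | x2) & ~(x1 & x2)) | x4) & x4)   [De Morgan]
⇔ (((x1 | x2) & (~x1 | ~x2)) | x4 | x4) & (~(((x1 | x2) & ~(x1 & x2)) | x4) | ~x4)   [De Morgan]
⇔ (((x1 | x2) & (~x1 | ~x2)) | x4 | x4) & ((~((x1 | x2) & ~(x1 & x2)) & ~x4) | ~x4)   [De Morgan]
⇔ (((x1 | x2) & (~x1 | ~x2)) | x4 | x4) & (((~(x1 | x2) | ~~(x1 & x2)) & ~x4) | ~x4)   [De Morgan]
⇔ (((x1 | x2) & (~x1 | ~x2)) | x4 | x4) & ((((~x1 & ~x2) | ~~(x1 & x2)) & ~x4) | ~x4)   [De Morgan]
⇔ (((x1 | x2) & (~x1 | ~x2)) | x4 | x4) & ((((~x1 & ~x2) | (x1 & x2)) & ~x4) | ~x4)   [double negation]
⇔ (x1 | x2 | x4 | x4) & (~x1 | ~x2 | x4 | x4) & (~x1 | x1 | ~x4) & (~x1 | x2 | ~x4) & (~x2 | x1 | ~x4) & (~x2 | x2 | ~x4) & (~x4 | ~x4)   [distribute | over &]
⇔ (x1 | x2 | x4) & (~x1 | ~x2 | x4) & ~x4   [simplify]

(x1 | x2 | x4) & (~x1 | ~x2 | x4) & ~x4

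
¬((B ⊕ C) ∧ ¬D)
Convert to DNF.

¬B ∧ ¬C ∨ C ∧ B ∨ D

¬((B ⊕ C) ∧ ¬D)
≡ ¬((B ∧ ¬C ∨ ¬B ∧ C) ∧ ¬D)   — expand ⊕
≡ ¬(B ∧ ¬C ∨ ¬B ∧ C) ∨ ¬¬D   — De Morgan
≡ ¬(B ∧ ¬C) ∧ ¬(¬B ∧ C) ∨ ¬¬D   — De Morgan
≡ (¬B ∨ ¬¬C) ∧ ¬(¬B ∧ C) ∨ ¬¬D   — De Morgan
≡ (¬B ∨ C) ∧ ¬(¬B ∧ C) ∨ ¬¬D   — double negation
≡ (¬B ∨ C) ∧ (¬¬B ∨ ¬C) ∨ ¬¬D   — De Morgan
≡ (¬B ∨ C) ∧ (B ∨ ¬C) ∨ ¬¬D   — double negation
≡ (¬B ∨ C) ∧ (B ∨ ¬C) ∨ D   — double negation
≡ ¬B ∧ B ∨ ¬B ∧ ¬C ∨ C ∧ B ∨ C ∧ ¬C ∨ D   — distribute ∧ over ∨
≡ ¬B ∧ ¬C ∨ C ∧ B ∨ D   — simplify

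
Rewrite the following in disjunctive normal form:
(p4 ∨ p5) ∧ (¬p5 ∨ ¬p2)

(p4 ∨ p5) ∧ (¬p5 ∨ ¬p2)
≡ p4 ∧ ¬p5 ∨ p4 ∧ ¬p2 ∨ p5 ∧ ¬p5 ∨ p5 ∧ ¬p2
≡ p4 ∧ ¬p5 ∨ p4 ∧ ¬p2 ∨ p5 ∧ ¬p2

p4 ∧ ¬p5 ∨ p4 ∧ ¬p2 ∨ p5 ∧ ¬p2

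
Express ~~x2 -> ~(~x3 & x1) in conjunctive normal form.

~~x2 -> ~(~x3 & x1)
≡ ~~~x2 | ~(~x3 & x1)   — eliminate ->
≡ ~x2 | ~(~x3 & x1)   — double negation
≡ ~x2 | ~~x3 | ~x1   — De Morgan
≡ ~x2 | x3 | ~x1   — double negation

~x2 | x3 | ~x1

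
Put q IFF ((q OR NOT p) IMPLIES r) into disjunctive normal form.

q IFF ((q OR NOT p) IMPLIES r)
⇔ (q IMPLIES ((q OR NOT p) IMPLIES r)) AND (((q OR NOT p) IMPLIES r) IMPLIES q)   [eliminate IFF]
⇔ (NOT q OR ((q OR NOT p) IMPLIES r)) AND (((q OR NOT p) IMPLIES r) IMPLIES q)   [eliminate IMPLIES]
⇔ (NOT q OR NOT (q OR NOT p) OR r) AND (((q OR NOT p) IMPLIES r) IMPLIES q)   [eliminate IMPLIES]
⇔ (NOT q OR NOT (q OR NOT p) OR r) AND (NOT ((q OR NOT p) IMPLIES r) OR q)   [eliminate IMPLIES]
⇔ (NOT q OR NOT (q OR NOT p) OR r) AND (NOT (NOT (q OR NOT p) OR r) OR q)   [eliminate IMPLIES]
⇔ (NOT q OR (NOT q AND NOT NOT p) OR r) AND (NOT (NOT (q OR NOT p) OR r) OR q)   [De Morgan]
⇔ (NOT q OR (NOT q AND p) OR r) AND (NOT (NOT (q OR NOT p) OR r) OR q)   [double negation]
⇔ (NOT q OR (NOT q AND p) OR r) AND ((NOT NOT (q OR NOT p) AND NOT r) OR q)   [De Morgan]
⇔ (NOT q OR (NOT q AND p) OR r) AND (((q OR NOT p) AND NOT r) OR q)   [double negation]
⇔ (NOT q AND q AND NOT r) OR (NOT q AND NOT p AND NOT r) OR (NOT q AND q) OR (NOT q AND p AND q AND NOT r) OR (NOT q AND p AND NOT p AND NOT r) OR (NOT q AND p AND q) OR (r AND q AND NOT r) OR (r AND NOT p AND NOT r) OR (r AND q)   [distribute AND over OR]
⇔ (NOT q AND NOT p AND NOT r) OR (r AND q)   [simplify]

(NOT q AND NOT p AND NOT r) OR (r AND q)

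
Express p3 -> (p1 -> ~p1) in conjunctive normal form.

~p3 | ~p1

p3 -> (p1 -> ~p1)
≡ ~p3 | (p1 -> ~p1)   [eliminate ->]
≡ ~p3 | ~p1 | ~p1   [eliminate ->]
≡ ~p3 | ~p1   [simplify]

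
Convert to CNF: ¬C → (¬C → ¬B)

¬C → (¬C → ¬B)
= ¬¬C ∨ (¬C → ¬B)   [eliminate →]
= ¬¬C ∨ ¬¬C ∨ ¬B   [eliminate →]
= C ∨ ¬¬C ∨ ¬B   [double negation]
= C ∨ C ∨ ¬B   [double negation]
= C ∨ ¬B   [simplify]

C ∨ ¬B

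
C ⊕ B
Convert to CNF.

(C ∨ B) ∧ (¬C ∨ ¬B)

C ⊕ B
≡ (C ∨ B) ∧ ¬(C ∧ B)   — expand ⊕
≡ (C ∨ B) ∧ (¬C ∨ ¬B)   — De Morgan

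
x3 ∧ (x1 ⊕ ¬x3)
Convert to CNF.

x3 ∧ (x1 ∨ ¬x3)

x3 ∧ (x1 ⊕ ¬x3)
≡ x3 ∧ (x1 ∨ ¬x3) ∧ ¬(x1 ∧ ¬x3)   [expand ⊕]
≡ x3 ∧ (x1 ∨ ¬x3) ∧ (¬x1 ∨ ¬¬x3)   [De Morgan]
≡ x3 ∧ (x1 ∨ ¬x3) ∧ (¬x1 ∨ x3)   [double negation]
≡ x3 ∧ (x1 ∨ ¬x3)   [simplify]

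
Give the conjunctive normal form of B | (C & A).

(B | C) & (B | A)

B | (C & A)
⇔ (B | C) & (B | A)   (distribute | over &)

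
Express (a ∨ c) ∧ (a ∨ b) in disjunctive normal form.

a ∨ c ∧ b

(a ∨ c) ∧ (a ∨ b)
⇔ a ∧ a ∨ a ∧ b ∨ c ∧ a ∨ c ∧ b   (distribute ∧ over ∨)
⇔ a ∨ c ∧ b   (simplify)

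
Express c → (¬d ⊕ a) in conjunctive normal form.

(¬c ∨ ¬d ∨ a) ∧ (¬c ∨ d ∨ ¬a)

c → (¬d ⊕ a)
≡ ¬c ∨ (¬d ⊕ a)   — eliminate →
≡ ¬c ∨ ((¬d ∨ a) ∧ ¬(¬d ∧ a))   — expand ⊕
≡ ¬c ∨ ((¬d ∨ a) ∧ (¬¬d ∨ ¬a))   — De Morgan
≡ ¬c ∨ ((¬d ∨ a) ∧ (d ∨ ¬a))   — double negation
≡ (¬c ∨ ¬d ∨ a) ∧ (¬c ∨ d ∨ ¬a)   — distribute ∨ over ∧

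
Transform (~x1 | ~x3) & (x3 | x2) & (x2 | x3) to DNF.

(~x1 & x3) | (~x1 & x2) | (~x3 & x2)

(~x1 | ~x3) & (x3 | x2) & (x2 | x3)
= (~x1 & x3 & x2) | (~x1 & x3 & x3) | (~x1 & x2 & x2) | (~x1 & x2 & x3) | (~x3 & x3 & x2) | (~x3 & x3 & x3) | (~x3 & x2 & x2) | (~x3 & x2 & x3)   [distribute & over |]
= (~x1 & x3) | (~x1 & x2) | (~x3 & x2)   [simplify]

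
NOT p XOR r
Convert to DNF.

NOT p XOR r
≡ (NOT p AND NOT r) OR (NOT NOT p AND r)
≡ (NOT p AND NOT r) OR (p AND r)

(NOT p AND NOT r) OR (p AND r)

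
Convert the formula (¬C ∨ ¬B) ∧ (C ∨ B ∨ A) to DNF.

(¬C ∧ B) ∨ (¬C ∧ A) ∨ (¬B ∧ C) ∨ (¬B ∧ A)

(¬C ∨ ¬B) ∧ (C ∨ B ∨ A)
⇔ (¬C ∧ C) ∨ (¬C ∧ B) ∨ (¬C ∧ A) ∨ (¬B ∧ C) ∨ (¬B ∧ B) ∨ (¬B ∧ A)   — distribute ∧ over ∨
⇔ (¬C ∧ B) ∨ (¬C ∧ A) ∨ (¬B ∧ C) ∨ (¬B ∧ A)   — simplify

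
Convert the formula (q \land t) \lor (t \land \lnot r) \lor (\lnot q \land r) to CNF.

(q \land t) \lor (t \land \lnot r) \lor (\lnot q \land r)
= (q \lor t \lor \lnot q) \land (q \lor t \lor r) \land (q \lor \lnot r \lor \lnot q) \land (q \lor \lnot r \lor r) \land (t \lor t \lor \lnot q) \land (t \lor t \lor r) \land (t \lor \lnot r \lor \lnot q) \land (t \lor \lnot r \lor r)   (distribute \lor over \land)
= (t \lor \lnot q) \land (t \lor r)   (simplify)

(t \lor \lnot q) \land (t \lor r)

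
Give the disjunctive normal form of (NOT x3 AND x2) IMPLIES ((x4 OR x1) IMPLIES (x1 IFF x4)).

(NOT x3 AND x2) IMPLIES ((x4 OR x1) IMPLIES (x1 IFF x4))
⇔ NOT (NOT x3 AND x2) OR ((x4 OR x1) IMPLIES (x1 IFF x4))   (eliminate IMPLIES)
⇔ NOT (NOT x3 AND x2) OR NOT (x4 OR x1) OR (x1 IFF x4)   (eliminate IMPLIES)
⇔ NOT (NOT x3 AND x2) OR NOT (x4 OR x1) OR ((x1 IMPLIES x4) AND (x4 IMPLIES x1))   (eliminate IFF)
⇔ NOT (NOT x3 AND x2) OR NOT (x4 OR x1) OR ((NOT x1 OR x4) AND (x4 IMPLIES x1))   (eliminate IMPLIES)
⇔ NOT (NOT x3 AND x2) OR NOT (x4 OR x1) OR ((NOT x1 OR x4) AND (NOT x4 OR x1))   (eliminate IMPLIES)
⇔ NOT NOT x3 OR NOT x2 OR NOT (x4 OR x1) OR ((NOT x1 OR x4) AND (NOT x4 OR x1))   (De Morgan)
⇔ x3 OR NOT x2 OR NOT (x4 OR x1) OR ((NOT x1 OR x4) AND (NOT x4 OR x1))   (double negation)
⇔ x3 OR NOT x2 OR (NOT x4 AND NOT x1) OR ((NOT x1 OR x4) AND (NOT x4 OR x1))   (De Morgan)
⇔ x3 OR NOT x2 OR (NOT x4 AND NOT x1) OR (NOT x1 AND NOT x4) OR (NOT x1 AND x1) OR (x4 AND NOT x4) OR (x4 AND x1)   (distribute AND over OR)
⇔ x3 OR NOT x2 OR (NOT x4 AND NOT x1) OR (x4 AND x1)   (simplify)

x3 OR NOT x2 OR (NOT x4 AND NOT x1) OR (x4 AND x1)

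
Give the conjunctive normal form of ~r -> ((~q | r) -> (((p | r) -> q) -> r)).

r | q | p

~r -> ((~q | r) -> (((p | r) -> q) -> r))
⇔ ~~r | ((~q | r) -> (((p | r) -> q) -> r))   [eliminate ->]
⇔ ~~r | ~(~q | r) | (((p | r) -> q) -> r)   [eliminate ->]
⇔ ~~r | ~(~q | r) | ~((p | r) -> q) | r   [eliminate ->]
⇔ ~~r | ~(~q | r) | ~(~(p | r) | q) | r   [eliminate ->]
⇔ r | ~(~q | r) | ~(~(p | r) | q) | r   [double negation]
⇔ r | (~~q & ~r) | ~(~(p | r) | q) | r   [De Morgan]
⇔ r | (q & ~r) | ~(~(p | r) | q) | r   [double negation]
⇔ r | (q & ~r) | (~~(p | r) & ~q) | r   [De Morgan]
⇔ r | (q & ~r) | ((p | r) & ~q) | r   [double negation]
⇔ (r | q | p | r | r) & (r | q | ~q | r) & (r | ~r | p | r | r) & (r | ~r | ~q | r)   [distribute | over &]
⇔ r | q | p   [simplify]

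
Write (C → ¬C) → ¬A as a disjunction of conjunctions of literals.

C ∨ ¬A

(C → ¬C) → ¬A
⇔ ¬(C → ¬C) ∨ ¬A   (eliminate →)
⇔ ¬(¬C ∨ ¬C) ∨ ¬A   (eliminate →)
⇔ ¬¬C ∧ ¬¬C ∨ ¬A   (De Morgan)
⇔ C ∧ ¬¬C ∨ ¬A   (double negation)
⇔ C ∧ C ∨ ¬A   (double negation)
⇔ C ∨ ¬A   (simplify)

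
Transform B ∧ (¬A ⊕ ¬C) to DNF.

(B ∧ ¬A ∧ C) ∨ (B ∧ A ∧ ¬C)

B ∧ (¬A ⊕ ¬C)
⇔ B ∧ ((¬A ∧ ¬¬C) ∨ (¬¬A ∧ ¬C))
⇔ B ∧ ((¬A ∧ C) ∨ (¬¬A ∧ ¬C))
⇔ B ∧ ((¬A ∧ C) ∨ (A ∧ ¬C))
⇔ (B ∧ ¬A ∧ C) ∨ (B ∧ A ∧ ¬C)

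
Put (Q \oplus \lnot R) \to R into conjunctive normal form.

(Q \oplus \lnot R) \to R
≡ \lnot (Q \oplus \lnot R) \lor R   [eliminate \to]
≡ \lnot ((Q \lor \lnot R) \land \lnot (Q \land \lnot R)) \lor R   [expand \oplus]
≡ \lnot (Q \lor \lnot R) \lor \lnot \lnot (Q \land \lnot R) \lor R   [De Morgan]
≡ (\lnot Q \land \lnot \lnot R) \lor \lnot \lnot (Q \land \lnot R) \lor R   [De Morgan]
≡ (\lnot Q \land R) \lor \lnot \lnot (Q \land \lnot R) \lor R   [double negation]
≡ (\lnot Q \land R) \lor (Q \land \lnot R) \lor R   [double negation]
≡ (\lnot Q \lor Q \lor R) \land (\lnot Q \lor \lnot R \lor R) \land (R \lor Q \lor R) \land (R \lor \lnot R \lor R)   [distribute \lor over \land]
≡ R \lor Q   [simplify]

R \lor Q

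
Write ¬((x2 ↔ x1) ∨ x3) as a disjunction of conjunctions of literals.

¬((x2 ↔ x1) ∨ x3)
≡ ¬((x2 → x1) ∧ (x1 → x2) ∨ x3)   [eliminate ↔]
≡ ¬((¬x2 ∨ x1) ∧ (x1 → x2) ∨ x3)   [eliminate →]
≡ ¬((¬x2 ∨ x1) ∧ (¬x1 ∨ x2) ∨ x3)   [eliminate →]
≡ ¬((¬x2 ∨ x1) ∧ (¬x1 ∨ x2)) ∧ ¬x3   [De Morgan]
≡ (¬(¬x2 ∨ x1) ∨ ¬(¬x1 ∨ x2)) ∧ ¬x3   [De Morgan]
≡ (¬¬x2 ∧ ¬x1 ∨ ¬(¬x1 ∨ x2)) ∧ ¬x3   [De Morgan]
≡ (x2 ∧ ¬x1 ∨ ¬(¬x1 ∨ x2)) ∧ ¬x3   [double negation]
≡ (x2 ∧ ¬x1 ∨ ¬¬x1 ∧ ¬x2) ∧ ¬x3   [De Morgan]
≡ (x2 ∧ ¬x1 ∨ x1 ∧ ¬x2) ∧ ¬x3   [double negation]
≡ x2 ∧ ¬x1 ∧ ¬x3 ∨ x1 ∧ ¬x2 ∧ ¬x3   [distribute ∧ over ∨]

x2 ∧ ¬x1 ∧ ¬x3 ∨ x1 ∧ ¬x2 ∧ ¬x3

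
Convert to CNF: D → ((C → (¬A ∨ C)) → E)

(¬D ∨ C ∨ E) ∧ (¬D ∨ A ∨ E) ∧ (¬D ∨ ¬C ∨ E)

D → ((C → (¬A ∨ C)) → E)
= ¬D ∨ ((C → (¬A ∨ C)) → E)
= ¬D ∨ ¬(C → (¬A ∨ C)) ∨ E
= ¬D ∨ ¬(¬C ∨ ¬A ∨ C) ∨ E
= ¬D ∨ (¬¬C ∧ ¬¬A ∧ ¬C) ∨ E
= ¬D ∨ (C ∧ ¬¬A ∧ ¬C) ∨ E
= ¬D ∨ (C ∧ A ∧ ¬C) ∨ E
= (¬D ∨ C ∨ E) ∧ (¬D ∨ A ∨ E) ∧ (¬D ∨ ¬C ∨ E)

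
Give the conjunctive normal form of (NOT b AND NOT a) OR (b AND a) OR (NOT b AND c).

(NOT b OR a) AND (NOT a OR b OR c)

(NOT b AND NOT a) OR (b AND a) OR (NOT b AND c)
≡ (NOT b OR b OR NOT b) AND (NOT b OR b OR c) AND (NOT b OR a OR NOT b) AND (NOT b OR a OR c) AND (NOT a OR b OR NOT b) AND (NOT a OR b OR c) AND (NOT a OR a OR NOT b) AND (NOT a OR a OR c)   (distribute OR over AND)
≡ (NOT b OR a) AND (NOT a OR b OR c)   (simplify)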